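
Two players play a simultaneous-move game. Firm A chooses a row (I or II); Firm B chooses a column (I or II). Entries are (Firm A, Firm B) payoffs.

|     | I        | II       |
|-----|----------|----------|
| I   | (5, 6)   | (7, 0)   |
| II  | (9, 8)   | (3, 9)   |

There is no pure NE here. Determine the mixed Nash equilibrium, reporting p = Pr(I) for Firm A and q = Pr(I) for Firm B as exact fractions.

p = 1/7, q = 1/2

Each player's mixing probability is pinned down by making the *other* player indifferent.
Firm B indifferent between I and II: p·6 + (1−p)·8 = p·0 + (1−p)·9 ⟹ 8 + (-2)p = 9 + (-9)p ⟹ p = 1/7.
Firm A indifferent between I and II: q·5 + (1−q)·7 = q·9 + (1−q)·3 ⟹ 7 + (-2)q = 3 + 6q ⟹ q = 1/2.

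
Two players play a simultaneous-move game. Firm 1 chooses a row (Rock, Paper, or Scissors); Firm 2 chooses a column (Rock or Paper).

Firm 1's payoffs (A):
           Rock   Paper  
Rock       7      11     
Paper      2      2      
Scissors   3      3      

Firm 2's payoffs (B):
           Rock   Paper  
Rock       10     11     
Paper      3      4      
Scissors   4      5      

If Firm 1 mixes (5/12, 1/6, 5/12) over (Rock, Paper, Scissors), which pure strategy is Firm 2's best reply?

Compute Firm 2's expected payoff from each pure strategy against the given mix.
Rock: (5/12)·10 + (1/6)·3 + (5/12)·4 = 19/3
Paper: (5/12)·11 + (1/6)·4 + (5/12)·5 = 22/3
Highest expected payoff is 22/3, from Paper.

Paper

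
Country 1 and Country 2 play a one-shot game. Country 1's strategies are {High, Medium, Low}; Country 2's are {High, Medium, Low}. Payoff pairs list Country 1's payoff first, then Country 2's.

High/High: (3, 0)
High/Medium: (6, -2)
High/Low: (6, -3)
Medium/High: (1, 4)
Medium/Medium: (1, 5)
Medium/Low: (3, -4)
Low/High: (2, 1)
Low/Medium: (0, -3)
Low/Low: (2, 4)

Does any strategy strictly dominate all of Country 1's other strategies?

High

A strategy is strictly dominant if it gives Country 1 a strictly higher payoff than every other strategy, against every choice by the opponent.
High strictly dominates: vs High: 3 > each of {1, 2}; vs Medium: 6 > each of {1, 0}; vs Low: 6 > each of {3, 2}.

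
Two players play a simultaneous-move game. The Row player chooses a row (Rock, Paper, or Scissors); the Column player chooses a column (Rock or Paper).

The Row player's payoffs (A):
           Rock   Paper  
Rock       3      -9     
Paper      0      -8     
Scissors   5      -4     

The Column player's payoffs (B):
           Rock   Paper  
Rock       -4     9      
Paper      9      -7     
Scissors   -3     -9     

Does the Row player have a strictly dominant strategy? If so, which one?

A strategy is strictly dominant if it gives the Row player a strictly higher payoff than every other strategy, against every choice by the opponent.
Scissors strictly dominates: vs Rock: 5 > each of {3, 0}; vs Paper: -4 > each of {-9, -8}.

Scissors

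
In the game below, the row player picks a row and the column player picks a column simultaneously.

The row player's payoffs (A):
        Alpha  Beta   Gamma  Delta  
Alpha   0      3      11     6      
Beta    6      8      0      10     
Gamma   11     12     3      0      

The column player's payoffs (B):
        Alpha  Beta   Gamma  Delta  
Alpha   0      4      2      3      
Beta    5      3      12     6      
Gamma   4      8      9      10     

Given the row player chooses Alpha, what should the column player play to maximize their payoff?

With the row player fixed at Alpha, the column player's payoffs are: Alpha → 0, Beta → 4, Gamma → 2, Delta → 3.
The maximum is 4, achieved by Beta.

Beta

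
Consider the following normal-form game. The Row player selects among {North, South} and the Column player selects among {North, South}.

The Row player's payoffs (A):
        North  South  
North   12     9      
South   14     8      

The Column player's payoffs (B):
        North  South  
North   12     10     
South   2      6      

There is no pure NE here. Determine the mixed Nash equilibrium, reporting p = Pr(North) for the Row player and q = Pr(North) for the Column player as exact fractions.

p = 2/3, q = 1/3

Each player's mixing probability is pinned down by making the *other* player indifferent.
The Column player indifferent between North and South: p·12 + (1−p)·2 = p·10 + (1−p)·6 ⟹ 2 + 10p = 6 + 4p ⟹ p = 2/3.
The Row player indifferent between North and South: q·12 + (1−q)·9 = q·14 + (1−q)·8 ⟹ 9 + 3q = 8 + 6q ⟹ q = 1/3.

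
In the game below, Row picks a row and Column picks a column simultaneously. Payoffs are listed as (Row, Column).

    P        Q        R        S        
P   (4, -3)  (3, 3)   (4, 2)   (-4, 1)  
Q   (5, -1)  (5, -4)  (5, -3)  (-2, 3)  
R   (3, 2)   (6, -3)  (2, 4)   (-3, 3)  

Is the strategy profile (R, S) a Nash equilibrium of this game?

Holding Column at S: Row gets -3 from R but could get -2 by switching to Q. Row has a profitable deviation.

No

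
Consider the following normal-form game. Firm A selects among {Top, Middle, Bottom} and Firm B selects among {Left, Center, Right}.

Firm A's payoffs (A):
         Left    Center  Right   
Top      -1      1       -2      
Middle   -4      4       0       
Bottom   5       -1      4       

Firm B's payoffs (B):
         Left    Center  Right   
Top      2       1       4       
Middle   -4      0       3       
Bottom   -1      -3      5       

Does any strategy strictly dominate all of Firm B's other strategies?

Check whether one of Firm B's strategies beats all alternatives regardless of what the opponent does.
Right strictly dominates: vs Top: 4 > each of {2, 1}; vs Middle: 3 > each of {-4, 0}; vs Bottom: 5 > each of {-1, -3}.

Right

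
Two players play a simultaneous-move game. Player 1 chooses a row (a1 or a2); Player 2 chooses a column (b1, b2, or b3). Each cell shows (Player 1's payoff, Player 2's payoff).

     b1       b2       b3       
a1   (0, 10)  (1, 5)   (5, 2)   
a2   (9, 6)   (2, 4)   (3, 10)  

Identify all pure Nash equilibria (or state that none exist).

Check mutual best responses: a cell is a NE iff neither player can gain by unilaterally deviating.
Player 1's best responses — vs b1: a2 (payoff 9); vs b2: a2 (payoff 2); vs b3: a1 (payoff 5).
Player 2's best responses — vs a1: b1 (payoff 10); vs a2: b3 (payoff 10).
No cell has both players best-responding. For instance, Player 1's best reply to b1 is a2, but against a2 Player 2 prefers b3 over b1.

There is no pure-strategy Nash equilibrium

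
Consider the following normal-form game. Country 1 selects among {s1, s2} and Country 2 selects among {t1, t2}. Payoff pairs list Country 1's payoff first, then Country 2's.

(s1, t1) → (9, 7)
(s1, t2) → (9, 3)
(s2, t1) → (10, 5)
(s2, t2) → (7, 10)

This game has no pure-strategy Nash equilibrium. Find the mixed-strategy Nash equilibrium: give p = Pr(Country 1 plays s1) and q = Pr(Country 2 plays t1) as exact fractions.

p = 5/9, q = 2/3

Each player's mixing probability is pinned down by making the *other* player indifferent.
Country 2 indifferent between t1 and t2: p·7 + (1−p)·5 = p·3 + (1−p)·10 ⟹ 5 + 2p = 10 + (-7)p ⟹ p = 5/9.
Country 1 indifferent between s1 and s2: q·9 + (1−q)·9 = q·10 + (1−q)·7 ⟹ 9 + 0q = 7 + 3q ⟹ q = 2/3.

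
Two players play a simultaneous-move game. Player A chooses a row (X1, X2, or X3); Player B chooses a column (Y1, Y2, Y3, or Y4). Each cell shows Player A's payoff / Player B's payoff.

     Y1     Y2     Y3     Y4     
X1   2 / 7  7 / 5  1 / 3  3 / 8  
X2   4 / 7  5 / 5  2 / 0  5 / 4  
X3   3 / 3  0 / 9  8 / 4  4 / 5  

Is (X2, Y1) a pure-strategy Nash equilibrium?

Yes

Holding Player B at Y1: Player A gets 4 from X2, versus 2 from X1, 3 from X3. No profitable deviation for Player A.
Holding Player A at X2: Player B gets 7 from Y1, versus 5 from Y2, 0 from Y3, 4 from Y4. No profitable deviation for Player B either.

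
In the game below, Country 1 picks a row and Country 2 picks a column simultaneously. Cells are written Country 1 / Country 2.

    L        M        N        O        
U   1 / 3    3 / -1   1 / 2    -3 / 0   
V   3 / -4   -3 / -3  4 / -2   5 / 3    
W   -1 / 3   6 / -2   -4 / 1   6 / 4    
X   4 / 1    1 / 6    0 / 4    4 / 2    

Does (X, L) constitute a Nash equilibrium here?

No

Holding Country 2 at L: Country 1 gets 4 from X, versus 1 from U, 3 from V, -1 from W. No profitable deviation for Country 1.
Holding Country 1 at X: Country 2 gets 1 from L but could get 6 by switching to M. Country 2 has a profitable deviation.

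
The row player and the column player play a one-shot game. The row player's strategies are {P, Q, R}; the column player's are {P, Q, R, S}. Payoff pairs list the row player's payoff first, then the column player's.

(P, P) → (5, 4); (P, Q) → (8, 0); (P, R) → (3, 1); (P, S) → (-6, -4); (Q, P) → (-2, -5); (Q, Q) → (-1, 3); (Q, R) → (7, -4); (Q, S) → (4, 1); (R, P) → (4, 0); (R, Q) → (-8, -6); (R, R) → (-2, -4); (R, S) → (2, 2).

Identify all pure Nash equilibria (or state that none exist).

(P, P)

Find each player's best response to every opponent strategy; NE are the intersections.
The row player's best responses — vs P: P (payoff 5); vs Q: P (payoff 8); vs R: Q (payoff 7); vs S: Q (payoff 4).
The column player's best responses — vs P: P (payoff 4); vs Q: Q (payoff 3); vs R: S (payoff 2).
The only mutual best response is (P, P); neither player gains by switching there.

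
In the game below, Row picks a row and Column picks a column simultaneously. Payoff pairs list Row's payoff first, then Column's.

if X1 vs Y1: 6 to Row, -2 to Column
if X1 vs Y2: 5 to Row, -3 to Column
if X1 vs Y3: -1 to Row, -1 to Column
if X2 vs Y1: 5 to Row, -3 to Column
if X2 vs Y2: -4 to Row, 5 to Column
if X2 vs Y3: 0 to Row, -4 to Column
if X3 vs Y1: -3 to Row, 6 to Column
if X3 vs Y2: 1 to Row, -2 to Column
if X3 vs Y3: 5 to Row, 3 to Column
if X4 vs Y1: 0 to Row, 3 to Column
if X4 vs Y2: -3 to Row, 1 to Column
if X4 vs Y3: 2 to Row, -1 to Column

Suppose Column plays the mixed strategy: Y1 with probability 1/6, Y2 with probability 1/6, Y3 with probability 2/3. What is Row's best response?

Compute Row's expected payoff from each pure strategy against the given mix.
X1: (1/6)·6 + (1/6)·5 + (2/3)·(-1) = 7/6
X2: (1/6)·5 + (1/6)·(-4) + (2/3)·0 = 1/6
X3: (1/6)·(-3) + (1/6)·1 + (2/3)·5 = 3
X4: (1/6)·0 + (1/6)·(-3) + (2/3)·2 = 5/6
Highest expected payoff is 3, from X3.

X3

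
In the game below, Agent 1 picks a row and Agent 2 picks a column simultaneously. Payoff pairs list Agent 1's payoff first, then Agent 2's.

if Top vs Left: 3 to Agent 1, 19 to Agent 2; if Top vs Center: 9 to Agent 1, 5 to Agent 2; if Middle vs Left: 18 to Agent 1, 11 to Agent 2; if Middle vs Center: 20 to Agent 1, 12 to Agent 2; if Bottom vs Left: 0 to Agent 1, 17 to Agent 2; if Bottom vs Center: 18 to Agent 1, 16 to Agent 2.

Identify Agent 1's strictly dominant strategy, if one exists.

A strategy is strictly dominant if it gives Agent 1 a strictly higher payoff than every other strategy, against every choice by the opponent.
Middle strictly dominates: vs Left: 18 > each of {3, 0}; vs Center: 20 > each of {9, 18}.

Middle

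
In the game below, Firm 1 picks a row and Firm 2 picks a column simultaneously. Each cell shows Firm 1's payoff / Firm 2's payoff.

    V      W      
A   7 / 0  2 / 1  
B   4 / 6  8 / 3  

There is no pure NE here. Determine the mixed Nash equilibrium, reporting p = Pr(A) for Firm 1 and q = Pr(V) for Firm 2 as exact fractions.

p = 3/4, q = 2/3

In a mixed NE each player is indifferent between their pure strategies, so the opponent's mix sets the indifference.
Firm 2 indifferent between V and W: p·0 + (1−p)·6 = p·1 + (1−p)·3 ⟹ 6 + (-6)p = 3 + (-2)p ⟹ p = 3/4.
Firm 1 indifferent between A and B: q·7 + (1−q)·2 = q·4 + (1−q)·8 ⟹ 2 + 5q = 8 + (-4)q ⟹ q = 2/3.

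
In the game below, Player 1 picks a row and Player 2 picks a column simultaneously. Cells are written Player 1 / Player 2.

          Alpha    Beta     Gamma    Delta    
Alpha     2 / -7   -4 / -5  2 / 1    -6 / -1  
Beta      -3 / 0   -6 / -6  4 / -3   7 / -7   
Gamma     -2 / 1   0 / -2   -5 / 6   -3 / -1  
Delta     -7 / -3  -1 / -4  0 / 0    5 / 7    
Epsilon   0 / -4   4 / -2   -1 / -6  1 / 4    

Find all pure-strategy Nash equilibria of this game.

No pure-strategy Nash equilibrium

Check mutual best responses: a cell is a NE iff neither player can gain by unilaterally deviating.
Player 1's best responses — vs Alpha: Alpha (payoff 2); vs Beta: Epsilon (payoff 4); vs Gamma: Beta (payoff 4); vs Delta: Beta (payoff 7).
Player 2's best responses — vs Alpha: Gamma (payoff 1); vs Beta: Alpha (payoff 0); vs Gamma: Gamma (payoff 6); vs Delta: Delta (payoff 7); vs Epsilon: Delta (payoff 4).
No cell has both players best-responding. For instance, Player 1's best reply to Beta is Epsilon, but against Epsilon Player 2 prefers Delta over Beta.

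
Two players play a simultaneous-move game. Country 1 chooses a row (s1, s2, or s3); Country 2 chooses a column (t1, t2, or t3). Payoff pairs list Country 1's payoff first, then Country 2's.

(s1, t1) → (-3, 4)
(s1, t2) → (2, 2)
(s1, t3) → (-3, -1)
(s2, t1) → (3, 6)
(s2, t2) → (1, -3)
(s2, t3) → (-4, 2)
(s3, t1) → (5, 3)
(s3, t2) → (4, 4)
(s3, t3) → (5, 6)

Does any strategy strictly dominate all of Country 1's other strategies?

s3

A strategy is strictly dominant if it gives Country 1 a strictly higher payoff than every other strategy, against every choice by the opponent.
s3 strictly dominates: vs t1: 5 > each of {-3, 3}; vs t2: 4 > each of {2, 1}; vs t3: 5 > each of {-3, -4}.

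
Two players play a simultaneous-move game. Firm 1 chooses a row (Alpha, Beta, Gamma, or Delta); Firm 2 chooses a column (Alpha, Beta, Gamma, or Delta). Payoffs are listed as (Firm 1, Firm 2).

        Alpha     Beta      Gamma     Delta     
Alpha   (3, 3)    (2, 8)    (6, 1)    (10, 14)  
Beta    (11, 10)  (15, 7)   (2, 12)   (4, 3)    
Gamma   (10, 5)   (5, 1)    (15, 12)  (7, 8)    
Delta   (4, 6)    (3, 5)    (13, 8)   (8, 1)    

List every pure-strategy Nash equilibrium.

(Alpha, Delta) and (Gamma, Gamma)

A profile is a Nash equilibrium when each player is best-responding to the other.
Firm 1's best responses — vs Alpha: Beta (payoff 11); vs Beta: Beta (payoff 15); vs Gamma: Gamma (payoff 15); vs Delta: Alpha (payoff 10).
Firm 2's best responses — vs Alpha: Delta (payoff 14); vs Beta: Gamma (payoff 12); vs Gamma: Gamma (payoff 12); vs Delta: Gamma (payoff 8).
Mutual best responses occur at (Alpha, Delta) and (Gamma, Gamma); at each, neither player gains by switching.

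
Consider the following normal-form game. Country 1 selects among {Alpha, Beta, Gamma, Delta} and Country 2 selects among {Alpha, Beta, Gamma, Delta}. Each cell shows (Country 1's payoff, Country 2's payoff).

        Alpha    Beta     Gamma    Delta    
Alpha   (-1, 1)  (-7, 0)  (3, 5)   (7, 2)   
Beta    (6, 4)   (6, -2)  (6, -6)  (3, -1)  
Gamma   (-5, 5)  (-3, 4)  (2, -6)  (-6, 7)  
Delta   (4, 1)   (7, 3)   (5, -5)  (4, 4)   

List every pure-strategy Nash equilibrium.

(Beta, Alpha)

Check mutual best responses: a cell is a NE iff neither player can gain by unilaterally deviating.
Country 1's best responses — vs Alpha: Beta (payoff 6); vs Beta: Delta (payoff 7); vs Gamma: Beta (payoff 6); vs Delta: Alpha (payoff 7).
Country 2's best responses — vs Alpha: Gamma (payoff 5); vs Beta: Alpha (payoff 4); vs Gamma: Delta (payoff 7); vs Delta: Delta (payoff 4).
The only mutual best response is (Beta, Alpha); neither player gains by switching there.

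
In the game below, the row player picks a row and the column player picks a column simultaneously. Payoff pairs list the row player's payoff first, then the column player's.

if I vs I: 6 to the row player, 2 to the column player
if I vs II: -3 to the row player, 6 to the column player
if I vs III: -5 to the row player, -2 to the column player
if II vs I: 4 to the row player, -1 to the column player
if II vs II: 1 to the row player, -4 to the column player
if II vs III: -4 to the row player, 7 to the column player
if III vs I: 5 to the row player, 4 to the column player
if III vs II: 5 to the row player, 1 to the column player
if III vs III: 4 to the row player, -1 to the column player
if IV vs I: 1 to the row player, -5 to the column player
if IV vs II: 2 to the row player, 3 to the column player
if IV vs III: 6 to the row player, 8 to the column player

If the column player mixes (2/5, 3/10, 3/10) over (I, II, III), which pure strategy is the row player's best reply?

The row player's best reply maximizes expected payoff against the mix.
I: (2/5)·6 + (3/10)·(-3) + (3/10)·(-5) = 0
II: (2/5)·4 + (3/10)·1 + (3/10)·(-4) = 7/10
III: (2/5)·5 + (3/10)·5 + (3/10)·4 = 47/10
IV: (2/5)·1 + (3/10)·2 + (3/10)·6 = 14/5
Highest expected payoff is 47/10, from III.

III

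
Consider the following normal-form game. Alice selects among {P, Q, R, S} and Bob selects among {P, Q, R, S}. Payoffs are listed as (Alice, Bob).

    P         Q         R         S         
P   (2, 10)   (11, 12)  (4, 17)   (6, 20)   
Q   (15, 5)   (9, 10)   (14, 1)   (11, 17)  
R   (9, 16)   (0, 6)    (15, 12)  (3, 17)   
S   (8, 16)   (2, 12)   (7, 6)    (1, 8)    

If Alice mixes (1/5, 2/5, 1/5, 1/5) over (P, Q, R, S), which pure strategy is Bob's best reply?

Compute Bob's expected payoff from each pure strategy against the given mix.
P: (1/5)·10 + (2/5)·5 + (1/5)·16 + (1/5)·16 = 52/5
Q: (1/5)·12 + (2/5)·10 + (1/5)·6 + (1/5)·12 = 10
R: (1/5)·17 + (2/5)·1 + (1/5)·12 + (1/5)·6 = 37/5
S: (1/5)·20 + (2/5)·17 + (1/5)·17 + (1/5)·8 = 79/5
Highest expected payoff is 79/5, from S.

S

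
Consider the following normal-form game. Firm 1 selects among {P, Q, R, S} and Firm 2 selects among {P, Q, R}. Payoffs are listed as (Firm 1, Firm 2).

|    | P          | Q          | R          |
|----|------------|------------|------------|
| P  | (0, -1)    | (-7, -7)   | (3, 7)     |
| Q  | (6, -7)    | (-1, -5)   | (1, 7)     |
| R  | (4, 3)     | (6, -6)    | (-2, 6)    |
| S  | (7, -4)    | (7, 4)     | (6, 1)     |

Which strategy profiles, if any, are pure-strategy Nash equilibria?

(S, Q)

Find each player's best response to every opponent strategy; NE are the intersections.
Firm 1's best responses — vs P: S (payoff 7); vs Q: S (payoff 7); vs R: S (payoff 6).
Firm 2's best responses — vs P: R (payoff 7); vs Q: R (payoff 7); vs R: R (payoff 6); vs S: Q (payoff 4).
The only mutual best response is (S, Q); neither player gains by switching there.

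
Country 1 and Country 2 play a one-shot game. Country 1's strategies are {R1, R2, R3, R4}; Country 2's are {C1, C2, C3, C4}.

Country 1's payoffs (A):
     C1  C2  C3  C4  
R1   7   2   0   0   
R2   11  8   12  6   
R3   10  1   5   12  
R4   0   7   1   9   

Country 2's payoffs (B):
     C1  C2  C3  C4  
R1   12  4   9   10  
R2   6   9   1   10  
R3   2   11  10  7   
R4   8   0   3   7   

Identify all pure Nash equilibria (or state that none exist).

None

A profile is a Nash equilibrium when each player is best-responding to the other.
Country 1's best responses — vs C1: R2 (payoff 11); vs C2: R2 (payoff 8); vs C3: R2 (payoff 12); vs C4: R3 (payoff 12).
Country 2's best responses — vs R1: C1 (payoff 12); vs R2: C4 (payoff 10); vs R3: C2 (payoff 11); vs R4: C1 (payoff 8).
No cell has both players best-responding. For instance, Country 1's best reply to C1 is R2, but against R2 Country 2 prefers C4 over C1.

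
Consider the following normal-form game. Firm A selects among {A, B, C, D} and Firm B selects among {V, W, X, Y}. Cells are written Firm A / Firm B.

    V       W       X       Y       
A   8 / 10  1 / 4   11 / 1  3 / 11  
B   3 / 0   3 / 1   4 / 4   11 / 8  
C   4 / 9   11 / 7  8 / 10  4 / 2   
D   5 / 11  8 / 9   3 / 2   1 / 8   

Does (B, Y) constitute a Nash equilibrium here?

Holding Firm B at Y: Firm A gets 11 from B, versus 3 from A, 4 from C, 1 from D. No profitable deviation for Firm A.
Holding Firm A at B: Firm B gets 8 from Y, versus 0 from V, 1 from W, 4 from X. No profitable deviation for Firm B either.

Yes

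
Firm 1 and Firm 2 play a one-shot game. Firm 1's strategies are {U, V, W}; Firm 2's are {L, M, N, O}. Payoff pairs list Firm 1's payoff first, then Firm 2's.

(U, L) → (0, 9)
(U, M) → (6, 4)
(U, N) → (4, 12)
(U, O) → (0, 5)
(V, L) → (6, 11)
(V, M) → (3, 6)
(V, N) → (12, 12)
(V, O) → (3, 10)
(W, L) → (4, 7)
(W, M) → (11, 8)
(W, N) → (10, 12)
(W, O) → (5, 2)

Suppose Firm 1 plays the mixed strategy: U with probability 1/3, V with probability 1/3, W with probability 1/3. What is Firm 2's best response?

N

Firm 2's best reply maximizes expected payoff against the mix.
L: (1/3)·9 + (1/3)·11 + (1/3)·7 = 9
M: (1/3)·4 + (1/3)·6 + (1/3)·8 = 6
N: (1/3)·12 + (1/3)·12 + (1/3)·12 = 12
O: (1/3)·5 + (1/3)·10 + (1/3)·2 = 17/3
Highest expected payoff is 12, from N.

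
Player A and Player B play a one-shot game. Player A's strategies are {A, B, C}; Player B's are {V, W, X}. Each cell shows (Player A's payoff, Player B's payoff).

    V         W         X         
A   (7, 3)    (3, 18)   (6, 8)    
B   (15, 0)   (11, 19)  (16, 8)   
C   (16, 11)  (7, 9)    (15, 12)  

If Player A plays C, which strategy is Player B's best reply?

X

With Player A fixed at C, Player B's payoffs are: V → 11, W → 9, X → 12.
The maximum is 12, achieved by X.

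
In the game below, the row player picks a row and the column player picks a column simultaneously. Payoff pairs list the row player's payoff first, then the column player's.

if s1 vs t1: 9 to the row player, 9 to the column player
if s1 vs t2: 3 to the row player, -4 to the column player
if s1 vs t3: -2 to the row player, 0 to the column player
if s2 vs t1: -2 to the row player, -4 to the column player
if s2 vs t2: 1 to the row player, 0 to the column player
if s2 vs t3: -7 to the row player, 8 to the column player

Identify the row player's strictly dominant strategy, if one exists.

Check whether one of the row player's strategies beats all alternatives regardless of what the opponent does.
s1 strictly dominates: vs t1: 9 > -2; vs t2: 3 > 1; vs t3: -2 > -7.

s1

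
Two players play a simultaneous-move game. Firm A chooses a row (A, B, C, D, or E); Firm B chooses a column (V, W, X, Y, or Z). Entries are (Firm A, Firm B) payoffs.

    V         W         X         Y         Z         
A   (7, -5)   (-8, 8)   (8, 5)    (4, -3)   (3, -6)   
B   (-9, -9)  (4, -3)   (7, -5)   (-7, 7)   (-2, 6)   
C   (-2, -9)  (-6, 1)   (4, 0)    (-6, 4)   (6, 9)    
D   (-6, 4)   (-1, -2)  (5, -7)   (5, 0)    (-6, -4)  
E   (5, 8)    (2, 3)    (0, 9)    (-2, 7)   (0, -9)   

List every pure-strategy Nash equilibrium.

(C, Z)

Find each player's best response to every opponent strategy; NE are the intersections.
Firm A's best responses — vs V: A (payoff 7); vs W: B (payoff 4); vs X: A (payoff 8); vs Y: D (payoff 5); vs Z: C (payoff 6).
Firm B's best responses — vs A: W (payoff 8); vs B: Y (payoff 7); vs C: Z (payoff 9); vs D: V (payoff 4); vs E: X (payoff 9).
The only mutual best response is (C, Z); neither player gains by switching there.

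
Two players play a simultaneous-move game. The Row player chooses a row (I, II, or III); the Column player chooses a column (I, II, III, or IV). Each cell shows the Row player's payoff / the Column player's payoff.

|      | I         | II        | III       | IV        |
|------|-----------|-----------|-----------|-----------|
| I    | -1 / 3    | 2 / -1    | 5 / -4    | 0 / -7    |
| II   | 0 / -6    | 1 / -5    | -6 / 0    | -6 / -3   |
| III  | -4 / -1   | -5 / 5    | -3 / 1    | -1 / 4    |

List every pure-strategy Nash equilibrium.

Find each player's best response to every opponent strategy; NE are the intersections.
The Row player's best responses — vs I: II (payoff 0); vs II: I (payoff 2); vs III: I (payoff 5); vs IV: I (payoff 0).
The Column player's best responses — vs I: I (payoff 3); vs II: III (payoff 0); vs III: II (payoff 5).
No cell has both players best-responding. For instance, the Row player's best reply to II is I, but against I the Column player prefers I over II.

No pure-strategy Nash equilibrium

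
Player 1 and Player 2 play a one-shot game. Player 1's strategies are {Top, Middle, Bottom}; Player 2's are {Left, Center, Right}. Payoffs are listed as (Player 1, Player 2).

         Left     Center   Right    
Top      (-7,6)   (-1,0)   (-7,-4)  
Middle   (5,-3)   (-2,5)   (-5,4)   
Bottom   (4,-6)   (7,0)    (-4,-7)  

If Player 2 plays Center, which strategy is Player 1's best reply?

With Player 2 fixed at Center, Player 1's payoffs are: Top → -1, Middle → -2, Bottom → 7.
The maximum is 7, achieved by Bottom.

Bottom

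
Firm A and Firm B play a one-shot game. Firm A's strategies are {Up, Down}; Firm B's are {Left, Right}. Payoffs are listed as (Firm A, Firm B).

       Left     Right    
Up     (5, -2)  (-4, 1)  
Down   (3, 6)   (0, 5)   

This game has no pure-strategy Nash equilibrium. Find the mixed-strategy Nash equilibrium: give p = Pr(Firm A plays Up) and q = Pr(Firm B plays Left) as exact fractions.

In a mixed NE each player is indifferent between their pure strategies, so the opponent's mix sets the indifference.
Firm B indifferent between Left and Right: p·(-2) + (1−p)·6 = p·1 + (1−p)·5 ⟹ 6 + (-8)p = 5 + (-4)p ⟹ p = 1/4.
Firm A indifferent between Up and Down: q·5 + (1−q)·(-4) = q·3 + (1−q)·0 ⟹ (-4) + 9q = 0 + 3q ⟹ q = 2/3.

p = 1/4, q = 2/3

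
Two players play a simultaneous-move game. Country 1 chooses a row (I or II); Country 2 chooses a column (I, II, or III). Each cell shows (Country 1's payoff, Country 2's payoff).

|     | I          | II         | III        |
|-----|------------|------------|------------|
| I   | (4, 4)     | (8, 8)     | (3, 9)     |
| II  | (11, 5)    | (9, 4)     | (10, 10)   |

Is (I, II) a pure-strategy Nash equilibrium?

Holding Country 2 at II: Country 1 gets 8 from I but could get 9 by switching to II. Country 1 has a profitable deviation.

No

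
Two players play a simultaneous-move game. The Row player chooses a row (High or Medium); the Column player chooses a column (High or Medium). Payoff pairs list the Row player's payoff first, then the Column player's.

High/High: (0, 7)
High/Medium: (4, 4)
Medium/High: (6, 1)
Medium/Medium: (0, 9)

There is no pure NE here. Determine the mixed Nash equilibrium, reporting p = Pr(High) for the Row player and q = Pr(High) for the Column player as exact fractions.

Each player's mixing probability is pinned down by making the *other* player indifferent.
The Column player indifferent between High and Medium: p·7 + (1−p)·1 = p·4 + (1−p)·9 ⟹ 1 + 6p = 9 + (-5)p ⟹ p = 8/11.
The Row player indifferent between High and Medium: q·0 + (1−q)·4 = q·6 + (1−q)·0 ⟹ 4 + (-4)q = 0 + 6q ⟹ q = 2/5.

p = 8/11, q = 2/5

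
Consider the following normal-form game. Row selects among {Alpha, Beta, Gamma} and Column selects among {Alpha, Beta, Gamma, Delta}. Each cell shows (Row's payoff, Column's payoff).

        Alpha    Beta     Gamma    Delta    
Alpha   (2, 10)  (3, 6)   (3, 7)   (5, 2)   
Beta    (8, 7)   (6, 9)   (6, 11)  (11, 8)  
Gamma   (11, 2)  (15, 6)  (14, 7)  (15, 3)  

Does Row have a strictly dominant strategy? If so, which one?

Gamma

Check whether one of Row's strategies beats all alternatives regardless of what the opponent does.
Gamma strictly dominates: vs Alpha: 11 > each of {2, 8}; vs Beta: 15 > each of {3, 6}; vs Gamma: 14 > each of {3, 6}; vs Delta: 15 > each of {5, 11}.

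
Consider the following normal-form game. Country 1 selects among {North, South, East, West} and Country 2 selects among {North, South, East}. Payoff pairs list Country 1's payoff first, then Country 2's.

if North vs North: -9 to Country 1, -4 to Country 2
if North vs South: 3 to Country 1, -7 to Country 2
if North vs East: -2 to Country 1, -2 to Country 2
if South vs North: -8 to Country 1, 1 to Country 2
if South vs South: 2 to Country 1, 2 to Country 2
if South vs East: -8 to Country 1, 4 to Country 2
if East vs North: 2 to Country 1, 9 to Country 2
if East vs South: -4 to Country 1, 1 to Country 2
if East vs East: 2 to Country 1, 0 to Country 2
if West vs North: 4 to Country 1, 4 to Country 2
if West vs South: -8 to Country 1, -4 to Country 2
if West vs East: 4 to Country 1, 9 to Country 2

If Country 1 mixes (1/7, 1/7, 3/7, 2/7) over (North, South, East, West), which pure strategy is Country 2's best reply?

Compute Country 2's expected payoff from each pure strategy against the given mix.
North: (1/7)·(-4) + (1/7)·1 + (3/7)·9 + (2/7)·4 = 32/7
South: (1/7)·(-7) + (1/7)·2 + (3/7)·1 + (2/7)·(-4) = -10/7
East: (1/7)·(-2) + (1/7)·4 + (3/7)·0 + (2/7)·9 = 20/7
Highest expected payoff is 32/7, from North.

North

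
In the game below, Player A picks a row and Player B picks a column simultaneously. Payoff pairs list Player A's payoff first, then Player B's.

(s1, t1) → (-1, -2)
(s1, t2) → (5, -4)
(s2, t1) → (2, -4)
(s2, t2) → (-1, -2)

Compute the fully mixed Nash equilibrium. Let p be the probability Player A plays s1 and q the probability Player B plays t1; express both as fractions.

p = 1/2, q = 2/3

In a mixed NE each player is indifferent between their pure strategies, so the opponent's mix sets the indifference.
Player B indifferent between t1 and t2: p·(-2) + (1−p)·(-4) = p·(-4) + (1−p)·(-2) ⟹ (-4) + 2p = (-2) + (-2)p ⟹ p = 1/2.
Player A indifferent between s1 and s2: q·(-1) + (1−q)·5 = q·2 + (1−q)·(-1) ⟹ 5 + (-6)q = (-1) + 3q ⟹ q = 2/3.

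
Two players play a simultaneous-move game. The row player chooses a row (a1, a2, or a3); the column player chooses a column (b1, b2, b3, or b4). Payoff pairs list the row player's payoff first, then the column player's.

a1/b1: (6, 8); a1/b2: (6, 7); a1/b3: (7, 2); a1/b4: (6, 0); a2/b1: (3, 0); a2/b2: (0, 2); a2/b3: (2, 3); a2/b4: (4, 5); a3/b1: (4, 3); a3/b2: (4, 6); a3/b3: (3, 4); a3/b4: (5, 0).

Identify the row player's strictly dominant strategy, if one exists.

a1

A strategy is strictly dominant if it gives the row player a strictly higher payoff than every other strategy, against every choice by the opponent.
a1 strictly dominates: vs b1: 6 > each of {3, 4}; vs b2: 6 > each of {0, 4}; vs b3: 7 > each of {2, 3}; vs b4: 6 > each of {4, 5}.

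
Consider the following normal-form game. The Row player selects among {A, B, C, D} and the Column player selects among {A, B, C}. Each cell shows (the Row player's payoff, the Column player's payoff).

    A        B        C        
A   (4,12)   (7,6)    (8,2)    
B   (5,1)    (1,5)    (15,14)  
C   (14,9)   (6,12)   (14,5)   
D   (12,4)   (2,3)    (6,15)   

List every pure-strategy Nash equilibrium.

(B, C)

A profile is a Nash equilibrium when each player is best-responding to the other.
The Row player's best responses — vs A: C (payoff 14); vs B: A (payoff 7); vs C: B (payoff 15).
The Column player's best responses — vs A: A (payoff 12); vs B: C (payoff 14); vs C: B (payoff 12); vs D: C (payoff 15).
The only mutual best response is (B, C); neither player gains by switching there.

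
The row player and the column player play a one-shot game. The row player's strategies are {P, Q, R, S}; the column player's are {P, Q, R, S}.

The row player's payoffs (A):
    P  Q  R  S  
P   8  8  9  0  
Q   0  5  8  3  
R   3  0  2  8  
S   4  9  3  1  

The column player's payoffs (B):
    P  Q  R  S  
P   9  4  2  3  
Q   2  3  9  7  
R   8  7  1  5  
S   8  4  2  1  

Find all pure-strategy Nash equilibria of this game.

A profile is a Nash equilibrium when each player is best-responding to the other.
The row player's best responses — vs P: P (payoff 8); vs Q: S (payoff 9); vs R: P (payoff 9); vs S: R (payoff 8).
The column player's best responses — vs P: P (payoff 9); vs Q: R (payoff 9); vs R: P (payoff 8); vs S: P (payoff 8).
The only mutual best response is (P, P); neither player gains by switching there.

(P, P)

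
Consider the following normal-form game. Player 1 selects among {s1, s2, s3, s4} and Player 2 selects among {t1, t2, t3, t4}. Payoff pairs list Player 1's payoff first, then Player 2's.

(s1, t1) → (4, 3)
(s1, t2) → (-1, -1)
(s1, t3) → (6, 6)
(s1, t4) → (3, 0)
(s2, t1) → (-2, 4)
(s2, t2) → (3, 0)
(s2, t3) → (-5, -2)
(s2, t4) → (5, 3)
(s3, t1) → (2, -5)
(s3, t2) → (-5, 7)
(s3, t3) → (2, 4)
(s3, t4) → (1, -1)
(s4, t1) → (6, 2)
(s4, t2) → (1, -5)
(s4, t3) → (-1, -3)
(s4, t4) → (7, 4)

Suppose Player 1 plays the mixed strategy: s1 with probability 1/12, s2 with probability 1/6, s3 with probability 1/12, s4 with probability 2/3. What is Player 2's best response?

t4

Player 2's best reply maximizes expected payoff against the mix.
t1: (1/12)·3 + (1/6)·4 + (1/12)·(-5) + (2/3)·2 = 11/6
t2: (1/12)·(-1) + (1/6)·0 + (1/12)·7 + (2/3)·(-5) = -17/6
t3: (1/12)·6 + (1/6)·(-2) + (1/12)·4 + (2/3)·(-3) = -3/2
t4: (1/12)·0 + (1/6)·3 + (1/12)·(-1) + (2/3)·4 = 37/12
Highest expected payoff is 37/12, from t4.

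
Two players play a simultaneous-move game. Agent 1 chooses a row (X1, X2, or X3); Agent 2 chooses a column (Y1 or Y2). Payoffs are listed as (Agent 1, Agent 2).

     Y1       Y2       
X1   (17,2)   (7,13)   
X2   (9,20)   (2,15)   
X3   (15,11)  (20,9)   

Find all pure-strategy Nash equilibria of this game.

Find each player's best response to every opponent strategy; NE are the intersections.
Agent 1's best responses — vs Y1: X1 (payoff 17); vs Y2: X3 (payoff 20).
Agent 2's best responses — vs X1: Y2 (payoff 13); vs X2: Y1 (payoff 20); vs X3: Y1 (payoff 11).
No cell has both players best-responding. For instance, Agent 1's best reply to Y2 is X3, but against X3 Agent 2 prefers Y1 over Y2.

None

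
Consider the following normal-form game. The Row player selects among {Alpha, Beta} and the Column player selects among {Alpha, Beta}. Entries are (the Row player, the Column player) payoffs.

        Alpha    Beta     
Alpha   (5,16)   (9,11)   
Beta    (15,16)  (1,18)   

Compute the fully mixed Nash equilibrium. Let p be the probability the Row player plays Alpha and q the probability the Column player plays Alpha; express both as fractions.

p = 2/7, q = 4/9

In a mixed NE each player is indifferent between their pure strategies, so the opponent's mix sets the indifference.
The Column player indifferent between Alpha and Beta: p·16 + (1−p)·16 = p·11 + (1−p)·18 ⟹ 16 + 0p = 18 + (-7)p ⟹ p = 2/7.
The Row player indifferent between Alpha and Beta: q·5 + (1−q)·9 = q·15 + (1−q)·1 ⟹ 9 + (-4)q = 1 + 14q ⟹ q = 4/9.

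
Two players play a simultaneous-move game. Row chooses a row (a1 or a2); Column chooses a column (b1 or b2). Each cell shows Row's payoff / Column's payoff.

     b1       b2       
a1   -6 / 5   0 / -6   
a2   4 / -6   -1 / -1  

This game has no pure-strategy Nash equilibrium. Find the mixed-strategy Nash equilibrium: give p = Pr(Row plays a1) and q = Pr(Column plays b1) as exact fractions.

p = 5/16, q = 1/11

In a mixed NE each player is indifferent between their pure strategies, so the opponent's mix sets the indifference.
Column indifferent between b1 and b2: p·5 + (1−p)·(-6) = p·(-6) + (1−p)·(-1) ⟹ (-6) + 11p = (-1) + (-5)p ⟹ p = 5/16.
Row indifferent between a1 and a2: q·(-6) + (1−q)·0 = q·4 + (1−q)·(-1) ⟹ 0 + (-6)q = (-1) + 5q ⟹ q = 1/11.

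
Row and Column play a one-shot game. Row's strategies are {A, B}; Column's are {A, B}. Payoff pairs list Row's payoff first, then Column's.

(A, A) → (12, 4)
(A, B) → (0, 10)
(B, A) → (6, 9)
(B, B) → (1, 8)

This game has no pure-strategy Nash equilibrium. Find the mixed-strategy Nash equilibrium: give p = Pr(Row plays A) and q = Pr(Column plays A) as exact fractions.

p = 1/7, q = 1/7

In a mixed NE each player is indifferent between their pure strategies, so the opponent's mix sets the indifference.
Column indifferent between A and B: p·4 + (1−p)·9 = p·10 + (1−p)·8 ⟹ 9 + (-5)p = 8 + 2p ⟹ p = 1/7.
Row indifferent between A and B: q·12 + (1−q)·0 = q·6 + (1−q)·1 ⟹ 0 + 12q = 1 + 5q ⟹ q = 1/7.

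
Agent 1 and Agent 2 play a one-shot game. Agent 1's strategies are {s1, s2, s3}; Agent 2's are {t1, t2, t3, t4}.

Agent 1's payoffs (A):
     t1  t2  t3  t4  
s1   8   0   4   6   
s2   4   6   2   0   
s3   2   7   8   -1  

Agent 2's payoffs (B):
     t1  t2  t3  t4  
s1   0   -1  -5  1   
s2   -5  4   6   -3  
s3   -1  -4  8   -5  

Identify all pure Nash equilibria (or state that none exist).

Check mutual best responses: a cell is a NE iff neither player can gain by unilaterally deviating.
Agent 1's best responses — vs t1: s1 (payoff 8); vs t2: s3 (payoff 7); vs t3: s3 (payoff 8); vs t4: s1 (payoff 6).
Agent 2's best responses — vs s1: t4 (payoff 1); vs s2: t3 (payoff 6); vs s3: t3 (payoff 8).
Mutual best responses occur at (s1, t4) and (s3, t3); at each, neither player gains by switching.

(s1, t4) and (s3, t3)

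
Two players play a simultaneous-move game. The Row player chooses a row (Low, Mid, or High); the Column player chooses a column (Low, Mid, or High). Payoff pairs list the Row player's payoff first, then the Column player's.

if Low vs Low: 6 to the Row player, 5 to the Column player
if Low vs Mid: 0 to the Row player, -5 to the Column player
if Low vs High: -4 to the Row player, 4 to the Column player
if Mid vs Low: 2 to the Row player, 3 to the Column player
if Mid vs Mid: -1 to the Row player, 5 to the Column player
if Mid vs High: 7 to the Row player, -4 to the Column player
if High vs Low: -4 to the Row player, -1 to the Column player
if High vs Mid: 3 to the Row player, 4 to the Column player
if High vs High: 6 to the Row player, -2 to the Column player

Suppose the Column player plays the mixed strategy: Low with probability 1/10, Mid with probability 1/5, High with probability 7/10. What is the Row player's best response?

The Row player's best reply maximizes expected payoff against the mix.
Low: (1/10)·6 + (1/5)·0 + (7/10)·(-4) = -11/5
Mid: (1/10)·2 + (1/5)·(-1) + (7/10)·7 = 49/10
High: (1/10)·(-4) + (1/5)·3 + (7/10)·6 = 22/5
Highest expected payoff is 49/10, from Mid.

Mid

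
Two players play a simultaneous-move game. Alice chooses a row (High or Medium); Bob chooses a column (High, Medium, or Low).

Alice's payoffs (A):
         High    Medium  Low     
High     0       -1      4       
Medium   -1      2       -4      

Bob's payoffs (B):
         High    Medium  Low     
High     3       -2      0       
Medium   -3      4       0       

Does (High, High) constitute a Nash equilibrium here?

Holding Bob at High: Alice gets 0 from High, versus -1 from Medium. No profitable deviation for Alice.
Holding Alice at High: Bob gets 3 from High, versus -2 from Medium, 0 from Low. No profitable deviation for Bob either.

Yes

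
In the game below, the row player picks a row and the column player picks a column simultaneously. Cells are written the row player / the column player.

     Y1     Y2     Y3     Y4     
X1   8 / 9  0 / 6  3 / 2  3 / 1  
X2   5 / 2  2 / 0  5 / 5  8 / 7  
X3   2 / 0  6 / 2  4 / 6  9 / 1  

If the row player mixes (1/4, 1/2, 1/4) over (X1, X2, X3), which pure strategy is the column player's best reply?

Y3

Compute the column player's expected payoff from each pure strategy against the given mix.
Y1: (1/4)·9 + (1/2)·2 + (1/4)·0 = 13/4
Y2: (1/4)·6 + (1/2)·0 + (1/4)·2 = 2
Y3: (1/4)·2 + (1/2)·5 + (1/4)·6 = 9/2
Y4: (1/4)·1 + (1/2)·7 + (1/4)·1 = 4
Highest expected payoff is 9/2, from Y3.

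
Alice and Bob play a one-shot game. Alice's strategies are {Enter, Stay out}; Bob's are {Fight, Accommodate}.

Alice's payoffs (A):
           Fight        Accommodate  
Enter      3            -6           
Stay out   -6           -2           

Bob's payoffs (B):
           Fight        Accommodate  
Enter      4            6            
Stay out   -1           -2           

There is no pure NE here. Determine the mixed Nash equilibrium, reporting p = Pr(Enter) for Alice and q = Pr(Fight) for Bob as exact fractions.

In a mixed NE each player is indifferent between their pure strategies, so the opponent's mix sets the indifference.
Bob indifferent between Fight and Accommodate: p·4 + (1−p)·(-1) = p·6 + (1−p)·(-2) ⟹ (-1) + 5p = (-2) + 8p ⟹ p = 1/3.
Alice indifferent between Enter and Stay out: q·3 + (1−q)·(-6) = q·(-6) + (1−q)·(-2) ⟹ (-6) + 9q = (-2) + (-4)q ⟹ q = 4/13.

p = 1/3, q = 4/13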